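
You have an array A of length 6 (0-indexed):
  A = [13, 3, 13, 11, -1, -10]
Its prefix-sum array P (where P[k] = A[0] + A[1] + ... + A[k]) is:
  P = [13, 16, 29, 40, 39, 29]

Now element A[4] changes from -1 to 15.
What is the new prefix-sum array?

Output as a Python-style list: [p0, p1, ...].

Change: A[4] -1 -> 15, delta = 16
P[k] for k < 4: unchanged (A[4] not included)
P[k] for k >= 4: shift by delta = 16
  P[0] = 13 + 0 = 13
  P[1] = 16 + 0 = 16
  P[2] = 29 + 0 = 29
  P[3] = 40 + 0 = 40
  P[4] = 39 + 16 = 55
  P[5] = 29 + 16 = 45

Answer: [13, 16, 29, 40, 55, 45]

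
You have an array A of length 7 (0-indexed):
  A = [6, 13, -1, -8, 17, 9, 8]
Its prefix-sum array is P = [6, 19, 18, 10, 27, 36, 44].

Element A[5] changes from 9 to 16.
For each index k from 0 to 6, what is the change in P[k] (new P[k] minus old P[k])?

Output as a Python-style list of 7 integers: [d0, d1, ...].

Answer: [0, 0, 0, 0, 0, 7, 7]

Derivation:
Element change: A[5] 9 -> 16, delta = 7
For k < 5: P[k] unchanged, delta_P[k] = 0
For k >= 5: P[k] shifts by exactly 7
Delta array: [0, 0, 0, 0, 0, 7, 7]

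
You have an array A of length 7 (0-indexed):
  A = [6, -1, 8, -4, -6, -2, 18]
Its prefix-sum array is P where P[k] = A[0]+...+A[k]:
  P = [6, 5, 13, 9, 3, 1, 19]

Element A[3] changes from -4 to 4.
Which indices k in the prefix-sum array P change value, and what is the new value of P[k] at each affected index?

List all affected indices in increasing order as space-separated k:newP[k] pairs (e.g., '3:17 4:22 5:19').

Answer: 3:17 4:11 5:9 6:27

Derivation:
P[k] = A[0] + ... + A[k]
P[k] includes A[3] iff k >= 3
Affected indices: 3, 4, ..., 6; delta = 8
  P[3]: 9 + 8 = 17
  P[4]: 3 + 8 = 11
  P[5]: 1 + 8 = 9
  P[6]: 19 + 8 = 27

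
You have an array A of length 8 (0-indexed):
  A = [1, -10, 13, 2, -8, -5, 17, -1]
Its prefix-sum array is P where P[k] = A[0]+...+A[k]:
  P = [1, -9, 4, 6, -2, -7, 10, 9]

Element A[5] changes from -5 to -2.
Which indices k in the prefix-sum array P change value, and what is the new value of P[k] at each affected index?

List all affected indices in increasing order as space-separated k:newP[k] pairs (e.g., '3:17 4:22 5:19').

P[k] = A[0] + ... + A[k]
P[k] includes A[5] iff k >= 5
Affected indices: 5, 6, ..., 7; delta = 3
  P[5]: -7 + 3 = -4
  P[6]: 10 + 3 = 13
  P[7]: 9 + 3 = 12

Answer: 5:-4 6:13 7:12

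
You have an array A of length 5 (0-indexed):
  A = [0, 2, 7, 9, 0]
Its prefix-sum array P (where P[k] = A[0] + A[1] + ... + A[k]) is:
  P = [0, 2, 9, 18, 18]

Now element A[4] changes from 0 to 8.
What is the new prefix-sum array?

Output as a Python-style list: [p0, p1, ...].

Answer: [0, 2, 9, 18, 26]

Derivation:
Change: A[4] 0 -> 8, delta = 8
P[k] for k < 4: unchanged (A[4] not included)
P[k] for k >= 4: shift by delta = 8
  P[0] = 0 + 0 = 0
  P[1] = 2 + 0 = 2
  P[2] = 9 + 0 = 9
  P[3] = 18 + 0 = 18
  P[4] = 18 + 8 = 26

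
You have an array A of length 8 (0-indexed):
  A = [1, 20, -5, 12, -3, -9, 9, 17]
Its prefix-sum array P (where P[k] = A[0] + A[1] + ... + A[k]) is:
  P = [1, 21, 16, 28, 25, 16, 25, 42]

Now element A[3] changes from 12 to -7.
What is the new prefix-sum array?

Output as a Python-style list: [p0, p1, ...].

Answer: [1, 21, 16, 9, 6, -3, 6, 23]

Derivation:
Change: A[3] 12 -> -7, delta = -19
P[k] for k < 3: unchanged (A[3] not included)
P[k] for k >= 3: shift by delta = -19
  P[0] = 1 + 0 = 1
  P[1] = 21 + 0 = 21
  P[2] = 16 + 0 = 16
  P[3] = 28 + -19 = 9
  P[4] = 25 + -19 = 6
  P[5] = 16 + -19 = -3
  P[6] = 25 + -19 = 6
  P[7] = 42 + -19 = 23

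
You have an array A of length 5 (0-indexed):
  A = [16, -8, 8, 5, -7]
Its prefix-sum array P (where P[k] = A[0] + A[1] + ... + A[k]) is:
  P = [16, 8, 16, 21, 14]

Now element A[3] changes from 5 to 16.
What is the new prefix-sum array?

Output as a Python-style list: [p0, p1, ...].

Answer: [16, 8, 16, 32, 25]

Derivation:
Change: A[3] 5 -> 16, delta = 11
P[k] for k < 3: unchanged (A[3] not included)
P[k] for k >= 3: shift by delta = 11
  P[0] = 16 + 0 = 16
  P[1] = 8 + 0 = 8
  P[2] = 16 + 0 = 16
  P[3] = 21 + 11 = 32
  P[4] = 14 + 11 = 25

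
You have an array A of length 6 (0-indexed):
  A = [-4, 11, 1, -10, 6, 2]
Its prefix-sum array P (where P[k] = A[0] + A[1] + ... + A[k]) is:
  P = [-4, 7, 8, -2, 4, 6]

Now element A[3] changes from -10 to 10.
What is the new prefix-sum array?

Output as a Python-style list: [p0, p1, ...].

Answer: [-4, 7, 8, 18, 24, 26]

Derivation:
Change: A[3] -10 -> 10, delta = 20
P[k] for k < 3: unchanged (A[3] not included)
P[k] for k >= 3: shift by delta = 20
  P[0] = -4 + 0 = -4
  P[1] = 7 + 0 = 7
  P[2] = 8 + 0 = 8
  P[3] = -2 + 20 = 18
  P[4] = 4 + 20 = 24
  P[5] = 6 + 20 = 26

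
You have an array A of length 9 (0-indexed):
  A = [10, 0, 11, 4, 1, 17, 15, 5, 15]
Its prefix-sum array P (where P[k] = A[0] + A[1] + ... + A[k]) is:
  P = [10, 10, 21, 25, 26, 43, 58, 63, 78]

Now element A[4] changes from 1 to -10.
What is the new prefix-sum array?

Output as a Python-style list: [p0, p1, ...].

Answer: [10, 10, 21, 25, 15, 32, 47, 52, 67]

Derivation:
Change: A[4] 1 -> -10, delta = -11
P[k] for k < 4: unchanged (A[4] not included)
P[k] for k >= 4: shift by delta = -11
  P[0] = 10 + 0 = 10
  P[1] = 10 + 0 = 10
  P[2] = 21 + 0 = 21
  P[3] = 25 + 0 = 25
  P[4] = 26 + -11 = 15
  P[5] = 43 + -11 = 32
  P[6] = 58 + -11 = 47
  P[7] = 63 + -11 = 52
  P[8] = 78 + -11 = 67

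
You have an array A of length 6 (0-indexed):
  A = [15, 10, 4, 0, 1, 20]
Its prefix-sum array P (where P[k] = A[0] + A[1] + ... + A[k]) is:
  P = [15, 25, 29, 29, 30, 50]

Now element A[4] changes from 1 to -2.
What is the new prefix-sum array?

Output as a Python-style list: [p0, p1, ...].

Change: A[4] 1 -> -2, delta = -3
P[k] for k < 4: unchanged (A[4] not included)
P[k] for k >= 4: shift by delta = -3
  P[0] = 15 + 0 = 15
  P[1] = 25 + 0 = 25
  P[2] = 29 + 0 = 29
  P[3] = 29 + 0 = 29
  P[4] = 30 + -3 = 27
  P[5] = 50 + -3 = 47

Answer: [15, 25, 29, 29, 27, 47]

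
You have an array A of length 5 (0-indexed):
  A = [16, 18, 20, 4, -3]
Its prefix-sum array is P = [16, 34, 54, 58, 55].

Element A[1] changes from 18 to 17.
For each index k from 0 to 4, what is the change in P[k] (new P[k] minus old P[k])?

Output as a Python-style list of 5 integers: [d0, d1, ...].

Element change: A[1] 18 -> 17, delta = -1
For k < 1: P[k] unchanged, delta_P[k] = 0
For k >= 1: P[k] shifts by exactly -1
Delta array: [0, -1, -1, -1, -1]

Answer: [0, -1, -1, -1, -1]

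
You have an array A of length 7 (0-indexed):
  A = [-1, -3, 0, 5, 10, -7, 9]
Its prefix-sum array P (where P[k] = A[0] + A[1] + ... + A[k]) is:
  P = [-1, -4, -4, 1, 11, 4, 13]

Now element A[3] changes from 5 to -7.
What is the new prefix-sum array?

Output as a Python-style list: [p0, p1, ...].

Answer: [-1, -4, -4, -11, -1, -8, 1]

Derivation:
Change: A[3] 5 -> -7, delta = -12
P[k] for k < 3: unchanged (A[3] not included)
P[k] for k >= 3: shift by delta = -12
  P[0] = -1 + 0 = -1
  P[1] = -4 + 0 = -4
  P[2] = -4 + 0 = -4
  P[3] = 1 + -12 = -11
  P[4] = 11 + -12 = -1
  P[5] = 4 + -12 = -8
  P[6] = 13 + -12 = 1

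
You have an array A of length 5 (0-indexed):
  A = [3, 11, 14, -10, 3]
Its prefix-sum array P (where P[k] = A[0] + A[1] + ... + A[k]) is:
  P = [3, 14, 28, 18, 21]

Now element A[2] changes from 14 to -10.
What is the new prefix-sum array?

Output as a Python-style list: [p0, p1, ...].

Change: A[2] 14 -> -10, delta = -24
P[k] for k < 2: unchanged (A[2] not included)
P[k] for k >= 2: shift by delta = -24
  P[0] = 3 + 0 = 3
  P[1] = 14 + 0 = 14
  P[2] = 28 + -24 = 4
  P[3] = 18 + -24 = -6
  P[4] = 21 + -24 = -3

Answer: [3, 14, 4, -6, -3]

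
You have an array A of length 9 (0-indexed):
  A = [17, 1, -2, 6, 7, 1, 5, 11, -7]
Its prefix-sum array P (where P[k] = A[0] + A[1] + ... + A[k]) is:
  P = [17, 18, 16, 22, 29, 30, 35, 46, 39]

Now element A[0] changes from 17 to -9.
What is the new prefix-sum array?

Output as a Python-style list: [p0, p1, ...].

Answer: [-9, -8, -10, -4, 3, 4, 9, 20, 13]

Derivation:
Change: A[0] 17 -> -9, delta = -26
P[k] for k < 0: unchanged (A[0] not included)
P[k] for k >= 0: shift by delta = -26
  P[0] = 17 + -26 = -9
  P[1] = 18 + -26 = -8
  P[2] = 16 + -26 = -10
  P[3] = 22 + -26 = -4
  P[4] = 29 + -26 = 3
  P[5] = 30 + -26 = 4
  P[6] = 35 + -26 = 9
  P[7] = 46 + -26 = 20
  P[8] = 39 + -26 = 13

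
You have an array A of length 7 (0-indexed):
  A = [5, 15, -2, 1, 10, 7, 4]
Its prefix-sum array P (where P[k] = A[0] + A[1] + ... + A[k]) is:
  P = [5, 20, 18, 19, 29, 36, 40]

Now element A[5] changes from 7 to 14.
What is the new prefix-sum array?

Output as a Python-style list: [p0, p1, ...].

Answer: [5, 20, 18, 19, 29, 43, 47]

Derivation:
Change: A[5] 7 -> 14, delta = 7
P[k] for k < 5: unchanged (A[5] not included)
P[k] for k >= 5: shift by delta = 7
  P[0] = 5 + 0 = 5
  P[1] = 20 + 0 = 20
  P[2] = 18 + 0 = 18
  P[3] = 19 + 0 = 19
  P[4] = 29 + 0 = 29
  P[5] = 36 + 7 = 43
  P[6] = 40 + 7 = 47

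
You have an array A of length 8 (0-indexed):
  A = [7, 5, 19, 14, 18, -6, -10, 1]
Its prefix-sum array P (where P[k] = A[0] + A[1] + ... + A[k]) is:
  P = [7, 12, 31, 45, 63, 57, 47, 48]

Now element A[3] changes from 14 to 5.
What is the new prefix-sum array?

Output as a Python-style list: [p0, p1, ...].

Change: A[3] 14 -> 5, delta = -9
P[k] for k < 3: unchanged (A[3] not included)
P[k] for k >= 3: shift by delta = -9
  P[0] = 7 + 0 = 7
  P[1] = 12 + 0 = 12
  P[2] = 31 + 0 = 31
  P[3] = 45 + -9 = 36
  P[4] = 63 + -9 = 54
  P[5] = 57 + -9 = 48
  P[6] = 47 + -9 = 38
  P[7] = 48 + -9 = 39

Answer: [7, 12, 31, 36, 54, 48, 38, 39]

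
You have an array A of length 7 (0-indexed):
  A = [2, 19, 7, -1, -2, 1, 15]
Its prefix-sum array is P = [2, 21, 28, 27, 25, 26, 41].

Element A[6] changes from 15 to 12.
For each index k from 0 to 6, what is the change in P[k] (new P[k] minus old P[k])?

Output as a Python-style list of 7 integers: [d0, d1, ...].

Element change: A[6] 15 -> 12, delta = -3
For k < 6: P[k] unchanged, delta_P[k] = 0
For k >= 6: P[k] shifts by exactly -3
Delta array: [0, 0, 0, 0, 0, 0, -3]

Answer: [0, 0, 0, 0, 0, 0, -3]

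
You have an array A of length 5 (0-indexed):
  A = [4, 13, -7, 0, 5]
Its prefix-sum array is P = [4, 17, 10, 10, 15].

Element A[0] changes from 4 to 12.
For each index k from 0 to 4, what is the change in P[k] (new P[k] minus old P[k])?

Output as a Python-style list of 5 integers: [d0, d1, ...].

Answer: [8, 8, 8, 8, 8]

Derivation:
Element change: A[0] 4 -> 12, delta = 8
For k < 0: P[k] unchanged, delta_P[k] = 0
For k >= 0: P[k] shifts by exactly 8
Delta array: [8, 8, 8, 8, 8]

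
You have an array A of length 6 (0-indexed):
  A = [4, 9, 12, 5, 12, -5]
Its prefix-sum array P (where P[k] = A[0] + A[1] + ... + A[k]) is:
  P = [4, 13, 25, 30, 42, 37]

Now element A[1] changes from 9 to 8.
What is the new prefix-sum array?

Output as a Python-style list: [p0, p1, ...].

Answer: [4, 12, 24, 29, 41, 36]

Derivation:
Change: A[1] 9 -> 8, delta = -1
P[k] for k < 1: unchanged (A[1] not included)
P[k] for k >= 1: shift by delta = -1
  P[0] = 4 + 0 = 4
  P[1] = 13 + -1 = 12
  P[2] = 25 + -1 = 24
  P[3] = 30 + -1 = 29
  P[4] = 42 + -1 = 41
  P[5] = 37 + -1 = 36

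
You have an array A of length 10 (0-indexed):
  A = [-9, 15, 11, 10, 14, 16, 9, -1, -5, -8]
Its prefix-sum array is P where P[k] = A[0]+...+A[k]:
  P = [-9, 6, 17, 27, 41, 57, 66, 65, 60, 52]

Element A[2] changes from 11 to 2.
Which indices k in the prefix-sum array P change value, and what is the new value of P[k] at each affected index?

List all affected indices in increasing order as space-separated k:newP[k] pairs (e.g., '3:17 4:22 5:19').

Answer: 2:8 3:18 4:32 5:48 6:57 7:56 8:51 9:43

Derivation:
P[k] = A[0] + ... + A[k]
P[k] includes A[2] iff k >= 2
Affected indices: 2, 3, ..., 9; delta = -9
  P[2]: 17 + -9 = 8
  P[3]: 27 + -9 = 18
  P[4]: 41 + -9 = 32
  P[5]: 57 + -9 = 48
  P[6]: 66 + -9 = 57
  P[7]: 65 + -9 = 56
  P[8]: 60 + -9 = 51
  P[9]: 52 + -9 = 43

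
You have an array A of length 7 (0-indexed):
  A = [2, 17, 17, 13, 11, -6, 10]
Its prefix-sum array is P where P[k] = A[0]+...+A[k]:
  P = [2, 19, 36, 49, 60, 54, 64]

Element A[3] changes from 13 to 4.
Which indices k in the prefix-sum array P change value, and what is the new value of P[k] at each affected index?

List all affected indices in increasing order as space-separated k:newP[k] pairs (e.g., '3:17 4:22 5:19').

P[k] = A[0] + ... + A[k]
P[k] includes A[3] iff k >= 3
Affected indices: 3, 4, ..., 6; delta = -9
  P[3]: 49 + -9 = 40
  P[4]: 60 + -9 = 51
  P[5]: 54 + -9 = 45
  P[6]: 64 + -9 = 55

Answer: 3:40 4:51 5:45 6:55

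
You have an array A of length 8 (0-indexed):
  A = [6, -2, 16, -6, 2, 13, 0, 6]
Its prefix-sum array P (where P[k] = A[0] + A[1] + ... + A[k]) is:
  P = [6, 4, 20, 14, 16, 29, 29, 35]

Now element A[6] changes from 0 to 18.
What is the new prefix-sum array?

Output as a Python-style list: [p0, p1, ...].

Answer: [6, 4, 20, 14, 16, 29, 47, 53]

Derivation:
Change: A[6] 0 -> 18, delta = 18
P[k] for k < 6: unchanged (A[6] not included)
P[k] for k >= 6: shift by delta = 18
  P[0] = 6 + 0 = 6
  P[1] = 4 + 0 = 4
  P[2] = 20 + 0 = 20
  P[3] = 14 + 0 = 14
  P[4] = 16 + 0 = 16
  P[5] = 29 + 0 = 29
  P[6] = 29 + 18 = 47
  P[7] = 35 + 18 = 53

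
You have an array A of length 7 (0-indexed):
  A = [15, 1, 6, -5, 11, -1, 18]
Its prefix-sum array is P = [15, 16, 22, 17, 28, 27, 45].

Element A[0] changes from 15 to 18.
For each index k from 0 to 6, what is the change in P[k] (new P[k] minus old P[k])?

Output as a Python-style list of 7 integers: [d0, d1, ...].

Answer: [3, 3, 3, 3, 3, 3, 3]

Derivation:
Element change: A[0] 15 -> 18, delta = 3
For k < 0: P[k] unchanged, delta_P[k] = 0
For k >= 0: P[k] shifts by exactly 3
Delta array: [3, 3, 3, 3, 3, 3, 3]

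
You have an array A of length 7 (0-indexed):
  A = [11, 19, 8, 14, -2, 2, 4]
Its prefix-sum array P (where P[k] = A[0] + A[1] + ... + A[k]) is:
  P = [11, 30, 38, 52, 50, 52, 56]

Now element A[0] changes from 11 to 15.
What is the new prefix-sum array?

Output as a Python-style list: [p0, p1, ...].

Answer: [15, 34, 42, 56, 54, 56, 60]

Derivation:
Change: A[0] 11 -> 15, delta = 4
P[k] for k < 0: unchanged (A[0] not included)
P[k] for k >= 0: shift by delta = 4
  P[0] = 11 + 4 = 15
  P[1] = 30 + 4 = 34
  P[2] = 38 + 4 = 42
  P[3] = 52 + 4 = 56
  P[4] = 50 + 4 = 54
  P[5] = 52 + 4 = 56
  P[6] = 56 + 4 = 60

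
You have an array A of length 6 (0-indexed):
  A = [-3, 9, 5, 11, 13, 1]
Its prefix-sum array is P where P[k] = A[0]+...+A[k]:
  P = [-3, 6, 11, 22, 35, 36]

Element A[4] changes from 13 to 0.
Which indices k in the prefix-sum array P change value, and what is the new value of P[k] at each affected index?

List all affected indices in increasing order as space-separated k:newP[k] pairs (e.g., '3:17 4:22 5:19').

P[k] = A[0] + ... + A[k]
P[k] includes A[4] iff k >= 4
Affected indices: 4, 5, ..., 5; delta = -13
  P[4]: 35 + -13 = 22
  P[5]: 36 + -13 = 23

Answer: 4:22 5:23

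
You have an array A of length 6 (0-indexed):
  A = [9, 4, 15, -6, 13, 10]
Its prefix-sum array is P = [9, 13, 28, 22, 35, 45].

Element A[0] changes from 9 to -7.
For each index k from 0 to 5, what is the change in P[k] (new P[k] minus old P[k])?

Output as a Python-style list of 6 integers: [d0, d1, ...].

Answer: [-16, -16, -16, -16, -16, -16]

Derivation:
Element change: A[0] 9 -> -7, delta = -16
For k < 0: P[k] unchanged, delta_P[k] = 0
For k >= 0: P[k] shifts by exactly -16
Delta array: [-16, -16, -16, -16, -16, -16]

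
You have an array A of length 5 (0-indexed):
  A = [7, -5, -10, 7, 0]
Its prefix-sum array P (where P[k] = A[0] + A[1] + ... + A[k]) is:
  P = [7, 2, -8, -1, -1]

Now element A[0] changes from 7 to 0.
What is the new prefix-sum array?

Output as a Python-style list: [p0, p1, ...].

Change: A[0] 7 -> 0, delta = -7
P[k] for k < 0: unchanged (A[0] not included)
P[k] for k >= 0: shift by delta = -7
  P[0] = 7 + -7 = 0
  P[1] = 2 + -7 = -5
  P[2] = -8 + -7 = -15
  P[3] = -1 + -7 = -8
  P[4] = -1 + -7 = -8

Answer: [0, -5, -15, -8, -8]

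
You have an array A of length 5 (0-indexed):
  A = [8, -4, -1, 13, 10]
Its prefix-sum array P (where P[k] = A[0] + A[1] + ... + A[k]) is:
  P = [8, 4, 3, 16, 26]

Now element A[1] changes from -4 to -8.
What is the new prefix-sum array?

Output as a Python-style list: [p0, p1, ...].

Answer: [8, 0, -1, 12, 22]

Derivation:
Change: A[1] -4 -> -8, delta = -4
P[k] for k < 1: unchanged (A[1] not included)
P[k] for k >= 1: shift by delta = -4
  P[0] = 8 + 0 = 8
  P[1] = 4 + -4 = 0
  P[2] = 3 + -4 = -1
  P[3] = 16 + -4 = 12
  P[4] = 26 + -4 = 22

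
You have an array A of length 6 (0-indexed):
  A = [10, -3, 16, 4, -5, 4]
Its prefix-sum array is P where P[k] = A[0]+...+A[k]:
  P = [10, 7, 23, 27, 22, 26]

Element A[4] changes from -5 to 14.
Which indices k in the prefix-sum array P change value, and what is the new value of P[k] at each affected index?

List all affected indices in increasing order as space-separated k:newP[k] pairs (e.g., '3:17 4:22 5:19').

Answer: 4:41 5:45

Derivation:
P[k] = A[0] + ... + A[k]
P[k] includes A[4] iff k >= 4
Affected indices: 4, 5, ..., 5; delta = 19
  P[4]: 22 + 19 = 41
  P[5]: 26 + 19 = 45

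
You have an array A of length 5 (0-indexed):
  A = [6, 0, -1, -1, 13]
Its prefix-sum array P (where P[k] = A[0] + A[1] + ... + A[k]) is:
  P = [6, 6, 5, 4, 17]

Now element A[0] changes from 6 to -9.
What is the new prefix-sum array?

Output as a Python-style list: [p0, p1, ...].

Change: A[0] 6 -> -9, delta = -15
P[k] for k < 0: unchanged (A[0] not included)
P[k] for k >= 0: shift by delta = -15
  P[0] = 6 + -15 = -9
  P[1] = 6 + -15 = -9
  P[2] = 5 + -15 = -10
  P[3] = 4 + -15 = -11
  P[4] = 17 + -15 = 2

Answer: [-9, -9, -10, -11, 2]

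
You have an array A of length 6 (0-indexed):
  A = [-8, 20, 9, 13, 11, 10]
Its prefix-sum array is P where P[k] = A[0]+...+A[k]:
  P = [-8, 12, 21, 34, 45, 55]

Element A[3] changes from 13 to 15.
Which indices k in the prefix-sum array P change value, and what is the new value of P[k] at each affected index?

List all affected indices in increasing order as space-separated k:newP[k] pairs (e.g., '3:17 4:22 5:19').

Answer: 3:36 4:47 5:57

Derivation:
P[k] = A[0] + ... + A[k]
P[k] includes A[3] iff k >= 3
Affected indices: 3, 4, ..., 5; delta = 2
  P[3]: 34 + 2 = 36
  P[4]: 45 + 2 = 47
  P[5]: 55 + 2 = 57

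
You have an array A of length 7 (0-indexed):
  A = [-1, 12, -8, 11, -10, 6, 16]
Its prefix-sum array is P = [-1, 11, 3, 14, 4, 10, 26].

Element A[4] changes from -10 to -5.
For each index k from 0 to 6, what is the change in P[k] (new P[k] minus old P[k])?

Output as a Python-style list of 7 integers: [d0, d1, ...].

Answer: [0, 0, 0, 0, 5, 5, 5]

Derivation:
Element change: A[4] -10 -> -5, delta = 5
For k < 4: P[k] unchanged, delta_P[k] = 0
For k >= 4: P[k] shifts by exactly 5
Delta array: [0, 0, 0, 0, 5, 5, 5]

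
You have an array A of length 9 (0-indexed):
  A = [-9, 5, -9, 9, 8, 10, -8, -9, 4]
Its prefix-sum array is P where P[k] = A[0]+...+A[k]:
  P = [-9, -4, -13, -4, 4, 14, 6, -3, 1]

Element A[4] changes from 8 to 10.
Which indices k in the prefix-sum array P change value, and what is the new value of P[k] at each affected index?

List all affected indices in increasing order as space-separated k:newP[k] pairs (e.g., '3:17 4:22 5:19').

Answer: 4:6 5:16 6:8 7:-1 8:3

Derivation:
P[k] = A[0] + ... + A[k]
P[k] includes A[4] iff k >= 4
Affected indices: 4, 5, ..., 8; delta = 2
  P[4]: 4 + 2 = 6
  P[5]: 14 + 2 = 16
  P[6]: 6 + 2 = 8
  P[7]: -3 + 2 = -1
  P[8]: 1 + 2 = 3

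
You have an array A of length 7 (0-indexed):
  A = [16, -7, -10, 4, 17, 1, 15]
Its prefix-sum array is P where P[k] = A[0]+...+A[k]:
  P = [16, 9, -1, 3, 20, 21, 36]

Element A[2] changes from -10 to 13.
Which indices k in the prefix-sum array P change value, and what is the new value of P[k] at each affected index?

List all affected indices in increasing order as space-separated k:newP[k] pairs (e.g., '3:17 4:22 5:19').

P[k] = A[0] + ... + A[k]
P[k] includes A[2] iff k >= 2
Affected indices: 2, 3, ..., 6; delta = 23
  P[2]: -1 + 23 = 22
  P[3]: 3 + 23 = 26
  P[4]: 20 + 23 = 43
  P[5]: 21 + 23 = 44
  P[6]: 36 + 23 = 59

Answer: 2:22 3:26 4:43 5:44 6:59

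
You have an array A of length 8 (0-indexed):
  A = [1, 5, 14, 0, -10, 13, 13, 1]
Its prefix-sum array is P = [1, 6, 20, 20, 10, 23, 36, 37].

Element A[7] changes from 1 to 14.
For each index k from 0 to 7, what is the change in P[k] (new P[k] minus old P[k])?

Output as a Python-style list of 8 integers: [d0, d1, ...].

Answer: [0, 0, 0, 0, 0, 0, 0, 13]

Derivation:
Element change: A[7] 1 -> 14, delta = 13
For k < 7: P[k] unchanged, delta_P[k] = 0
For k >= 7: P[k] shifts by exactly 13
Delta array: [0, 0, 0, 0, 0, 0, 0, 13]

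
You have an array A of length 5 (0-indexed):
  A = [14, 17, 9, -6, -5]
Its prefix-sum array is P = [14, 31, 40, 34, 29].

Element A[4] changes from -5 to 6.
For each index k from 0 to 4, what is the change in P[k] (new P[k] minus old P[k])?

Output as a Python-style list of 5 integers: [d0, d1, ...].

Answer: [0, 0, 0, 0, 11]

Derivation:
Element change: A[4] -5 -> 6, delta = 11
For k < 4: P[k] unchanged, delta_P[k] = 0
For k >= 4: P[k] shifts by exactly 11
Delta array: [0, 0, 0, 0, 11]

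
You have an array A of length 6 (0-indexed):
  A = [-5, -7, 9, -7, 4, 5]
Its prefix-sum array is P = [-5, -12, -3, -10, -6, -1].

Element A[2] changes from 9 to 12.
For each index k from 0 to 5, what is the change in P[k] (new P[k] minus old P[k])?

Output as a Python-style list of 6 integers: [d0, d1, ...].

Element change: A[2] 9 -> 12, delta = 3
For k < 2: P[k] unchanged, delta_P[k] = 0
For k >= 2: P[k] shifts by exactly 3
Delta array: [0, 0, 3, 3, 3, 3]

Answer: [0, 0, 3, 3, 3, 3]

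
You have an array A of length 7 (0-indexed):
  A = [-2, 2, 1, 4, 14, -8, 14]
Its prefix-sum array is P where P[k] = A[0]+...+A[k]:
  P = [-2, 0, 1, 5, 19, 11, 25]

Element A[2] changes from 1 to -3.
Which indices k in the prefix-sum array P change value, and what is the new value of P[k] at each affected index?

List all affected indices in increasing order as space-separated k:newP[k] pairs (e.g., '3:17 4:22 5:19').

P[k] = A[0] + ... + A[k]
P[k] includes A[2] iff k >= 2
Affected indices: 2, 3, ..., 6; delta = -4
  P[2]: 1 + -4 = -3
  P[3]: 5 + -4 = 1
  P[4]: 19 + -4 = 15
  P[5]: 11 + -4 = 7
  P[6]: 25 + -4 = 21

Answer: 2:-3 3:1 4:15 5:7 6:21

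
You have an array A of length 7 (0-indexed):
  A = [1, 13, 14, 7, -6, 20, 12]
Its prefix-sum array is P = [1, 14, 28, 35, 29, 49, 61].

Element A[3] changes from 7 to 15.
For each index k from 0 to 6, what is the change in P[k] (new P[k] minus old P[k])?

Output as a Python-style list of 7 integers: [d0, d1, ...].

Element change: A[3] 7 -> 15, delta = 8
For k < 3: P[k] unchanged, delta_P[k] = 0
For k >= 3: P[k] shifts by exactly 8
Delta array: [0, 0, 0, 8, 8, 8, 8]

Answer: [0, 0, 0, 8, 8, 8, 8]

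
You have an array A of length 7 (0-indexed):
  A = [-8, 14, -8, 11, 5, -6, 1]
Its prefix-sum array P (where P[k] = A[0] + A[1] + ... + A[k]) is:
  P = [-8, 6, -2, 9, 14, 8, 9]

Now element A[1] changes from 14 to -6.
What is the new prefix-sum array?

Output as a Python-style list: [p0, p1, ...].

Change: A[1] 14 -> -6, delta = -20
P[k] for k < 1: unchanged (A[1] not included)
P[k] for k >= 1: shift by delta = -20
  P[0] = -8 + 0 = -8
  P[1] = 6 + -20 = -14
  P[2] = -2 + -20 = -22
  P[3] = 9 + -20 = -11
  P[4] = 14 + -20 = -6
  P[5] = 8 + -20 = -12
  P[6] = 9 + -20 = -11

Answer: [-8, -14, -22, -11, -6, -12, -11]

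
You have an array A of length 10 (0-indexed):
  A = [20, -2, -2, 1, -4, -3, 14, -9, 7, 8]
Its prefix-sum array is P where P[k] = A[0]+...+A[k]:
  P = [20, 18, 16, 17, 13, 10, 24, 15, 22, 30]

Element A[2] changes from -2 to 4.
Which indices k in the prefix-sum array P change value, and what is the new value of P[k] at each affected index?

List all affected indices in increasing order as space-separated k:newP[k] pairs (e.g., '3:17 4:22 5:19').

Answer: 2:22 3:23 4:19 5:16 6:30 7:21 8:28 9:36

Derivation:
P[k] = A[0] + ... + A[k]
P[k] includes A[2] iff k >= 2
Affected indices: 2, 3, ..., 9; delta = 6
  P[2]: 16 + 6 = 22
  P[3]: 17 + 6 = 23
  P[4]: 13 + 6 = 19
  P[5]: 10 + 6 = 16
  P[6]: 24 + 6 = 30
  P[7]: 15 + 6 = 21
  P[8]: 22 + 6 = 28
  P[9]: 30 + 6 = 36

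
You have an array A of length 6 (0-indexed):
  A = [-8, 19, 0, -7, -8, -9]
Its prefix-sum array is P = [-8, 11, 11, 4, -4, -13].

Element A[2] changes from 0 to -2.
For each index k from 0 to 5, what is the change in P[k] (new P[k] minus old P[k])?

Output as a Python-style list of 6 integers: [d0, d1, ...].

Element change: A[2] 0 -> -2, delta = -2
For k < 2: P[k] unchanged, delta_P[k] = 0
For k >= 2: P[k] shifts by exactly -2
Delta array: [0, 0, -2, -2, -2, -2]

Answer: [0, 0, -2, -2, -2, -2]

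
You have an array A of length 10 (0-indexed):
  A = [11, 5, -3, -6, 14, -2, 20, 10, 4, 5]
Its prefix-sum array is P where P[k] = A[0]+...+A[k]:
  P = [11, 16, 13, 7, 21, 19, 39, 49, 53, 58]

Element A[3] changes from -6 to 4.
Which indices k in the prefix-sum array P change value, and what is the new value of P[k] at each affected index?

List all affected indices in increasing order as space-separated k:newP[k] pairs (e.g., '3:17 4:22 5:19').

P[k] = A[0] + ... + A[k]
P[k] includes A[3] iff k >= 3
Affected indices: 3, 4, ..., 9; delta = 10
  P[3]: 7 + 10 = 17
  P[4]: 21 + 10 = 31
  P[5]: 19 + 10 = 29
  P[6]: 39 + 10 = 49
  P[7]: 49 + 10 = 59
  P[8]: 53 + 10 = 63
  P[9]: 58 + 10 = 68

Answer: 3:17 4:31 5:29 6:49 7:59 8:63 9:68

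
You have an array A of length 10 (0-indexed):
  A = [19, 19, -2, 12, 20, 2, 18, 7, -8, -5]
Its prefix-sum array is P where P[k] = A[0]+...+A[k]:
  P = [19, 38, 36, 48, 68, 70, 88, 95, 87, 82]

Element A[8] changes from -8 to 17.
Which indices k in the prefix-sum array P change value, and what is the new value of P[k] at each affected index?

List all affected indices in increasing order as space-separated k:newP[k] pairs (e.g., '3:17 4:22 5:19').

Answer: 8:112 9:107

Derivation:
P[k] = A[0] + ... + A[k]
P[k] includes A[8] iff k >= 8
Affected indices: 8, 9, ..., 9; delta = 25
  P[8]: 87 + 25 = 112
  P[9]: 82 + 25 = 107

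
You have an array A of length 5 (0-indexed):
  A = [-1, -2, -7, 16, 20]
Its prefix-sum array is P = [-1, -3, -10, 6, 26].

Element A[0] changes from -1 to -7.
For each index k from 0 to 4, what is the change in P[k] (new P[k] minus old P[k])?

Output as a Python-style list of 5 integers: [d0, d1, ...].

Answer: [-6, -6, -6, -6, -6]

Derivation:
Element change: A[0] -1 -> -7, delta = -6
For k < 0: P[k] unchanged, delta_P[k] = 0
For k >= 0: P[k] shifts by exactly -6
Delta array: [-6, -6, -6, -6, -6]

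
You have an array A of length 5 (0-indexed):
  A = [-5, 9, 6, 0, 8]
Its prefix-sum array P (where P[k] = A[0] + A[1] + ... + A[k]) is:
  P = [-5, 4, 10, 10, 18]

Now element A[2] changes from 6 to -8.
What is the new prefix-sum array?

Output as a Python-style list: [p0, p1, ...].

Answer: [-5, 4, -4, -4, 4]

Derivation:
Change: A[2] 6 -> -8, delta = -14
P[k] for k < 2: unchanged (A[2] not included)
P[k] for k >= 2: shift by delta = -14
  P[0] = -5 + 0 = -5
  P[1] = 4 + 0 = 4
  P[2] = 10 + -14 = -4
  P[3] = 10 + -14 = -4
  P[4] = 18 + -14 = 4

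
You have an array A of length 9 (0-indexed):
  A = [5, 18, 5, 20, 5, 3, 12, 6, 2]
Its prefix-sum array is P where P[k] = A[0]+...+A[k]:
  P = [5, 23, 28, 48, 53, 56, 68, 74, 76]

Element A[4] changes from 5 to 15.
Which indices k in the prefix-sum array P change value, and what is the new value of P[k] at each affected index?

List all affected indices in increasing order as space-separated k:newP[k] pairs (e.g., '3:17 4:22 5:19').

P[k] = A[0] + ... + A[k]
P[k] includes A[4] iff k >= 4
Affected indices: 4, 5, ..., 8; delta = 10
  P[4]: 53 + 10 = 63
  P[5]: 56 + 10 = 66
  P[6]: 68 + 10 = 78
  P[7]: 74 + 10 = 84
  P[8]: 76 + 10 = 86

Answer: 4:63 5:66 6:78 7:84 8:86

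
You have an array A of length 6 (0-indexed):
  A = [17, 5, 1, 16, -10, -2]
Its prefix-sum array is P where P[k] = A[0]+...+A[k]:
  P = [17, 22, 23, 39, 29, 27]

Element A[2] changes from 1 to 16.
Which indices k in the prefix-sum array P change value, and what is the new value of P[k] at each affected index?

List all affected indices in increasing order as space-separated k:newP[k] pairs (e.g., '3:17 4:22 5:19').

P[k] = A[0] + ... + A[k]
P[k] includes A[2] iff k >= 2
Affected indices: 2, 3, ..., 5; delta = 15
  P[2]: 23 + 15 = 38
  P[3]: 39 + 15 = 54
  P[4]: 29 + 15 = 44
  P[5]: 27 + 15 = 42

Answer: 2:38 3:54 4:44 5:42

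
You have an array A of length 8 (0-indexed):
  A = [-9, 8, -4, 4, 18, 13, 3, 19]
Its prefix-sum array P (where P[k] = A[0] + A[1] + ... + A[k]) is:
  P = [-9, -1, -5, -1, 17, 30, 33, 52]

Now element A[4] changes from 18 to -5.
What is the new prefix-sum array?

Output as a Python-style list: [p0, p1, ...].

Change: A[4] 18 -> -5, delta = -23
P[k] for k < 4: unchanged (A[4] not included)
P[k] for k >= 4: shift by delta = -23
  P[0] = -9 + 0 = -9
  P[1] = -1 + 0 = -1
  P[2] = -5 + 0 = -5
  P[3] = -1 + 0 = -1
  P[4] = 17 + -23 = -6
  P[5] = 30 + -23 = 7
  P[6] = 33 + -23 = 10
  P[7] = 52 + -23 = 29

Answer: [-9, -1, -5, -1, -6, 7, 10, 29]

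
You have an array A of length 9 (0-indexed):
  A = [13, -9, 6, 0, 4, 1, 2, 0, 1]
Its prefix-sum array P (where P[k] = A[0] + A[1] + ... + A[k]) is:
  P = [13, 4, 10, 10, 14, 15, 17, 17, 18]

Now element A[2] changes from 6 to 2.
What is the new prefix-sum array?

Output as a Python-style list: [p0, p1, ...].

Answer: [13, 4, 6, 6, 10, 11, 13, 13, 14]

Derivation:
Change: A[2] 6 -> 2, delta = -4
P[k] for k < 2: unchanged (A[2] not included)
P[k] for k >= 2: shift by delta = -4
  P[0] = 13 + 0 = 13
  P[1] = 4 + 0 = 4
  P[2] = 10 + -4 = 6
  P[3] = 10 + -4 = 6
  P[4] = 14 + -4 = 10
  P[5] = 15 + -4 = 11
  P[6] = 17 + -4 = 13
  P[7] = 17 + -4 = 13
  P[8] = 18 + -4 = 14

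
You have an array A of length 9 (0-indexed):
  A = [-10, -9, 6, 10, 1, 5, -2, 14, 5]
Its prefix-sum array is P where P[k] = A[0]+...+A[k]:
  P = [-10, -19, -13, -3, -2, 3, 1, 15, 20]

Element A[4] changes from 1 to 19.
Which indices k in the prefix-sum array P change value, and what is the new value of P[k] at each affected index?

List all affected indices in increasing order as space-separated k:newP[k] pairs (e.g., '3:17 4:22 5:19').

Answer: 4:16 5:21 6:19 7:33 8:38

Derivation:
P[k] = A[0] + ... + A[k]
P[k] includes A[4] iff k >= 4
Affected indices: 4, 5, ..., 8; delta = 18
  P[4]: -2 + 18 = 16
  P[5]: 3 + 18 = 21
  P[6]: 1 + 18 = 19
  P[7]: 15 + 18 = 33
  P[8]: 20 + 18 = 38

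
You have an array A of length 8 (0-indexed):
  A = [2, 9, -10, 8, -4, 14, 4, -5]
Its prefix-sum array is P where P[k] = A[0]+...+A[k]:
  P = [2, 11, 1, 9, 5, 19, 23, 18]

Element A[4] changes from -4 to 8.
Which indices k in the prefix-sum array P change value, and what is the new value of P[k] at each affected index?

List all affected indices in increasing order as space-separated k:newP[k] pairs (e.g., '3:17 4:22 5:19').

P[k] = A[0] + ... + A[k]
P[k] includes A[4] iff k >= 4
Affected indices: 4, 5, ..., 7; delta = 12
  P[4]: 5 + 12 = 17
  P[5]: 19 + 12 = 31
  P[6]: 23 + 12 = 35
  P[7]: 18 + 12 = 30

Answer: 4:17 5:31 6:35 7:30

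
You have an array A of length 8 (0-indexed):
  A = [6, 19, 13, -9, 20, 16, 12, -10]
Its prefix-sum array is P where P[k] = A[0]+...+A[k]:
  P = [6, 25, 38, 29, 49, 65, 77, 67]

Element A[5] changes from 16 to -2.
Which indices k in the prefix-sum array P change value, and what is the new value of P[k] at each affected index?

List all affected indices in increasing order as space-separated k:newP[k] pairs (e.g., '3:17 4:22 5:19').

Answer: 5:47 6:59 7:49

Derivation:
P[k] = A[0] + ... + A[k]
P[k] includes A[5] iff k >= 5
Affected indices: 5, 6, ..., 7; delta = -18
  P[5]: 65 + -18 = 47
  P[6]: 77 + -18 = 59
  P[7]: 67 + -18 = 49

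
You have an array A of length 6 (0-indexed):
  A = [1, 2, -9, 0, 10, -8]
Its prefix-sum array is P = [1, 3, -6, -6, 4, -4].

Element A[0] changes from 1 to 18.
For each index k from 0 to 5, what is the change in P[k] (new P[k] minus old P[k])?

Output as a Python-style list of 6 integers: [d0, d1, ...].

Answer: [17, 17, 17, 17, 17, 17]

Derivation:
Element change: A[0] 1 -> 18, delta = 17
For k < 0: P[k] unchanged, delta_P[k] = 0
For k >= 0: P[k] shifts by exactly 17
Delta array: [17, 17, 17, 17, 17, 17]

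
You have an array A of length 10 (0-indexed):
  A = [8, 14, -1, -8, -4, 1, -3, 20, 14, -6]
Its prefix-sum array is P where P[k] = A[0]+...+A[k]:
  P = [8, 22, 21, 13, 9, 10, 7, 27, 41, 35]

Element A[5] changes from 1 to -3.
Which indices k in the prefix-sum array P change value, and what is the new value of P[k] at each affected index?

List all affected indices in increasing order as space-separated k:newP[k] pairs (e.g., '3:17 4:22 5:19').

Answer: 5:6 6:3 7:23 8:37 9:31

Derivation:
P[k] = A[0] + ... + A[k]
P[k] includes A[5] iff k >= 5
Affected indices: 5, 6, ..., 9; delta = -4
  P[5]: 10 + -4 = 6
  P[6]: 7 + -4 = 3
  P[7]: 27 + -4 = 23
  P[8]: 41 + -4 = 37
  P[9]: 35 + -4 = 31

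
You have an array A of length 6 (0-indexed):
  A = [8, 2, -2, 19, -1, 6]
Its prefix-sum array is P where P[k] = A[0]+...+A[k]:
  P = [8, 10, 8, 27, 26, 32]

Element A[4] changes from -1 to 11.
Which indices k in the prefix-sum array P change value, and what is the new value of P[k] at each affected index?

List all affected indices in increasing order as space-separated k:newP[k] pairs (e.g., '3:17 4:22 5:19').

P[k] = A[0] + ... + A[k]
P[k] includes A[4] iff k >= 4
Affected indices: 4, 5, ..., 5; delta = 12
  P[4]: 26 + 12 = 38
  P[5]: 32 + 12 = 44

Answer: 4:38 5:44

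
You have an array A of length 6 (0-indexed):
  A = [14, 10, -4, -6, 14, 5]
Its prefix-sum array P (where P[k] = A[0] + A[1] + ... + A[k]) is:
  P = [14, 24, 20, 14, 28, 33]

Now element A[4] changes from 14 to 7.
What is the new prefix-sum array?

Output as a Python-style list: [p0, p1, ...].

Change: A[4] 14 -> 7, delta = -7
P[k] for k < 4: unchanged (A[4] not included)
P[k] for k >= 4: shift by delta = -7
  P[0] = 14 + 0 = 14
  P[1] = 24 + 0 = 24
  P[2] = 20 + 0 = 20
  P[3] = 14 + 0 = 14
  P[4] = 28 + -7 = 21
  P[5] = 33 + -7 = 26

Answer: [14, 24, 20, 14, 21, 26]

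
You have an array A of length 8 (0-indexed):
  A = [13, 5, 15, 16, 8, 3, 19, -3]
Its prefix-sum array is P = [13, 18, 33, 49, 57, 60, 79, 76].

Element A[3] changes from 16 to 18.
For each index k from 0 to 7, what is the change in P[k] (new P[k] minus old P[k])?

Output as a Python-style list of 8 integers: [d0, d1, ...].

Answer: [0, 0, 0, 2, 2, 2, 2, 2]

Derivation:
Element change: A[3] 16 -> 18, delta = 2
For k < 3: P[k] unchanged, delta_P[k] = 0
For k >= 3: P[k] shifts by exactly 2
Delta array: [0, 0, 0, 2, 2, 2, 2, 2]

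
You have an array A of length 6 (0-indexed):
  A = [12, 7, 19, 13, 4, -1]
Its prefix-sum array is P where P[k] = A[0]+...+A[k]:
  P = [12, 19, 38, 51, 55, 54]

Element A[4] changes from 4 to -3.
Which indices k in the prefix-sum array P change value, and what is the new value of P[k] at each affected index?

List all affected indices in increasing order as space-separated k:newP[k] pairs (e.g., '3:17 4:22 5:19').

Answer: 4:48 5:47

Derivation:
P[k] = A[0] + ... + A[k]
P[k] includes A[4] iff k >= 4
Affected indices: 4, 5, ..., 5; delta = -7
  P[4]: 55 + -7 = 48
  P[5]: 54 + -7 = 47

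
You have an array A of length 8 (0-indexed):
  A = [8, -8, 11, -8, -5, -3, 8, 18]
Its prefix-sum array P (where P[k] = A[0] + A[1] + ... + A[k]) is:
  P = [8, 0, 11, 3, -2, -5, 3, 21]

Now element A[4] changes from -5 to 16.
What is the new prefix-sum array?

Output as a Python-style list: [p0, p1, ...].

Answer: [8, 0, 11, 3, 19, 16, 24, 42]

Derivation:
Change: A[4] -5 -> 16, delta = 21
P[k] for k < 4: unchanged (A[4] not included)
P[k] for k >= 4: shift by delta = 21
  P[0] = 8 + 0 = 8
  P[1] = 0 + 0 = 0
  P[2] = 11 + 0 = 11
  P[3] = 3 + 0 = 3
  P[4] = -2 + 21 = 19
  P[5] = -5 + 21 = 16
  P[6] = 3 + 21 = 24
  P[7] = 21 + 21 = 42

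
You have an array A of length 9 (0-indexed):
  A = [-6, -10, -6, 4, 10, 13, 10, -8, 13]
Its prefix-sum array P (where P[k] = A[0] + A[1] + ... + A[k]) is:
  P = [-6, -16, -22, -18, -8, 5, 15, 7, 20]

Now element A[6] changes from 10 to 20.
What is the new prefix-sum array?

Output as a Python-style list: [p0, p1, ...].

Answer: [-6, -16, -22, -18, -8, 5, 25, 17, 30]

Derivation:
Change: A[6] 10 -> 20, delta = 10
P[k] for k < 6: unchanged (A[6] not included)
P[k] for k >= 6: shift by delta = 10
  P[0] = -6 + 0 = -6
  P[1] = -16 + 0 = -16
  P[2] = -22 + 0 = -22
  P[3] = -18 + 0 = -18
  P[4] = -8 + 0 = -8
  P[5] = 5 + 0 = 5
  P[6] = 15 + 10 = 25
  P[7] = 7 + 10 = 17
  P[8] = 20 + 10 = 30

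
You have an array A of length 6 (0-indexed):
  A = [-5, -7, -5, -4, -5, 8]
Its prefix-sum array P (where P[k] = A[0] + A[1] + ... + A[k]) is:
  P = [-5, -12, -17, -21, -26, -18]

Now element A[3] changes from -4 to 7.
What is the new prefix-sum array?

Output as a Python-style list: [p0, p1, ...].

Answer: [-5, -12, -17, -10, -15, -7]

Derivation:
Change: A[3] -4 -> 7, delta = 11
P[k] for k < 3: unchanged (A[3] not included)
P[k] for k >= 3: shift by delta = 11
  P[0] = -5 + 0 = -5
  P[1] = -12 + 0 = -12
  P[2] = -17 + 0 = -17
  P[3] = -21 + 11 = -10
  P[4] = -26 + 11 = -15
  P[5] = -18 + 11 = -7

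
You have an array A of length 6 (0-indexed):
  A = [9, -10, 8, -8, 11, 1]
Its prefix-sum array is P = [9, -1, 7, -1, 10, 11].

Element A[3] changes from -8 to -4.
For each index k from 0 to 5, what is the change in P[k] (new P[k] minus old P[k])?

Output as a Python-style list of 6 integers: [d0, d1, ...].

Answer: [0, 0, 0, 4, 4, 4]

Derivation:
Element change: A[3] -8 -> -4, delta = 4
For k < 3: P[k] unchanged, delta_P[k] = 0
For k >= 3: P[k] shifts by exactly 4
Delta array: [0, 0, 0, 4, 4, 4]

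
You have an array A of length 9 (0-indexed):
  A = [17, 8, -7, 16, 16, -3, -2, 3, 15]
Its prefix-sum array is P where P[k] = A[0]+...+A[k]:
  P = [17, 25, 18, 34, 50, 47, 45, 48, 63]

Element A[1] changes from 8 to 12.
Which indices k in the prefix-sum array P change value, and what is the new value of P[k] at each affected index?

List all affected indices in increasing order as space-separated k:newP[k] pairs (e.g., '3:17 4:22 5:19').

Answer: 1:29 2:22 3:38 4:54 5:51 6:49 7:52 8:67

Derivation:
P[k] = A[0] + ... + A[k]
P[k] includes A[1] iff k >= 1
Affected indices: 1, 2, ..., 8; delta = 4
  P[1]: 25 + 4 = 29
  P[2]: 18 + 4 = 22
  P[3]: 34 + 4 = 38
  P[4]: 50 + 4 = 54
  P[5]: 47 + 4 = 51
  P[6]: 45 + 4 = 49
  P[7]: 48 + 4 = 52
  P[8]: 63 + 4 = 67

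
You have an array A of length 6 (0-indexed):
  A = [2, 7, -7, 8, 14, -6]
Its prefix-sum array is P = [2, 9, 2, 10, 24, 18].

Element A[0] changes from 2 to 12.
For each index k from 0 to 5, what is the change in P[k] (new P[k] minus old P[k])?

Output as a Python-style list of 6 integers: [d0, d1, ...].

Element change: A[0] 2 -> 12, delta = 10
For k < 0: P[k] unchanged, delta_P[k] = 0
For k >= 0: P[k] shifts by exactly 10
Delta array: [10, 10, 10, 10, 10, 10]

Answer: [10, 10, 10, 10, 10, 10]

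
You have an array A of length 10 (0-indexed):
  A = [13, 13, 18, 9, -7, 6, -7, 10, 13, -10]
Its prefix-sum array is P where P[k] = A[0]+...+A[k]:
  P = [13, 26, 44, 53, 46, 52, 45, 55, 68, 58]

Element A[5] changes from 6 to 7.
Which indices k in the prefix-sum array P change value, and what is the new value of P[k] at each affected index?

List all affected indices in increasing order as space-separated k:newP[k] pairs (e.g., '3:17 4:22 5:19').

P[k] = A[0] + ... + A[k]
P[k] includes A[5] iff k >= 5
Affected indices: 5, 6, ..., 9; delta = 1
  P[5]: 52 + 1 = 53
  P[6]: 45 + 1 = 46
  P[7]: 55 + 1 = 56
  P[8]: 68 + 1 = 69
  P[9]: 58 + 1 = 59

Answer: 5:53 6:46 7:56 8:69 9:59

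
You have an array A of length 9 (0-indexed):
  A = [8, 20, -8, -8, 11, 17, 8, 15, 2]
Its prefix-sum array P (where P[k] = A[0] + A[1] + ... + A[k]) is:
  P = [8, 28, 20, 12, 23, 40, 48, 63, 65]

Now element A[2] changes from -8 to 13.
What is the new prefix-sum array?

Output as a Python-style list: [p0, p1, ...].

Answer: [8, 28, 41, 33, 44, 61, 69, 84, 86]

Derivation:
Change: A[2] -8 -> 13, delta = 21
P[k] for k < 2: unchanged (A[2] not included)
P[k] for k >= 2: shift by delta = 21
  P[0] = 8 + 0 = 8
  P[1] = 28 + 0 = 28
  P[2] = 20 + 21 = 41
  P[3] = 12 + 21 = 33
  P[4] = 23 + 21 = 44
  P[5] = 40 + 21 = 61
  P[6] = 48 + 21 = 69
  P[7] = 63 + 21 = 84
  P[8] = 65 + 21 = 86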